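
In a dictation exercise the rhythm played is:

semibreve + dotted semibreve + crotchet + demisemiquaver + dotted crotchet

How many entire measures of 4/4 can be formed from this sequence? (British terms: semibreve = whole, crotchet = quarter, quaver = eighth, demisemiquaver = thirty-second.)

3

One bar of 4/4 = 32 thirty-second notes.
Working in thirty-second notes: semibreve = 32; dotted semibreve = 48; crotchet = 8; demisemiquaver = 1; dotted crotchet = 12.
Adding: 32 + 48 + 8 + 1 + 12 = 101.
101 ÷ 32 = 3 complete bars with 5 left over.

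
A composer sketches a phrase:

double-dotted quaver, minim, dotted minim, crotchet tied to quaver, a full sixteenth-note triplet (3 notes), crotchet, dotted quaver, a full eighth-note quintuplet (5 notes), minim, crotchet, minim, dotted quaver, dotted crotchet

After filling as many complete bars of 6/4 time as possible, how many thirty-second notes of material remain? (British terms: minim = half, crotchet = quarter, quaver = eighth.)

7

One bar of 6/4 = 48 thirty-second notes.
Express everything in thirty-second notes: double-dotted quaver = 7; minim = 16; dotted minim = 24; crotchet tied to quaver (crotchet + quaver) = 12; a full sixteenth-note triplet (3 notes) (three triplet sixteenths span one eighth) = 4; crotchet = 8; dotted quaver = 6; a full eighth-note quintuplet (5 notes) (five quintuplet eighths span one half) = 16; minim = 16; crotchet = 8; minim = 16; dotted quaver = 6; dotted crotchet = 12.
Altogether 7 + 16 + 24 + 12 + 4 + 8 + 6 + 16 + 16 + 8 + 16 + 6 + 12 = 151.
151 ÷ 48 = 3 complete bars with 7 thirty-second notes remaining.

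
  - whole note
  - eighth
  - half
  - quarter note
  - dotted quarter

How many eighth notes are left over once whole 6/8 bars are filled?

One bar of 6/8 = 6 eighth notes.
Express everything in eighth notes: whole note = 8; eighth = 1; half = 4; quarter note = 2; dotted quarter = 3.
Sum: 8 + 1 + 4 + 2 + 3 = 18.
18 ÷ 6 = 3 complete bars with 0 eighth notes remaining.

0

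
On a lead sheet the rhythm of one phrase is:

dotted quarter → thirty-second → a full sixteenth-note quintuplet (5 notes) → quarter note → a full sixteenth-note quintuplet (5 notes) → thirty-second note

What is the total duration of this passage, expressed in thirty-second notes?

Express everything in thirty-second notes: dotted quarter = 12; thirty-second = 1; a full sixteenth-note quintuplet (5 notes) (five quintuplet sixteenths span one quarter) = 8; quarter note = 8; a full sixteenth-note quintuplet (5 notes) (five quintuplet sixteenths span one quarter) = 8; thirty-second note = 1.
Total: 12 + 1 + 8 + 8 + 8 + 1 = 38 thirty-second notes.

38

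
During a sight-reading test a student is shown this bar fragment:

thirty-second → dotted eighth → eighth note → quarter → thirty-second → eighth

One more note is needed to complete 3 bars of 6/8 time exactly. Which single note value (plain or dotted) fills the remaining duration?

3 bars of 6/8 = 72 thirty-second notes.
Each duration in thirty-second notes: thirty-second = 1; dotted eighth = 6; eighth note = 4; quarter = 8; thirty-second = 1; eighth = 4.
Altogether 1 + 6 + 4 + 8 + 1 + 4 = 24.
Remaining: 72 − 24 = 48 thirty-second notes, which is a dotted whole note.

dotted whole note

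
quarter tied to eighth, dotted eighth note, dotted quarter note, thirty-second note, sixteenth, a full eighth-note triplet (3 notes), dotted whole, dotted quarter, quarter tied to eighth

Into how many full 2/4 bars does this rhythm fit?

7

One bar of 2/4 = 16 thirty-second notes.
Convert each value to thirty-second notes: quarter tied to eighth (quarter + eighth) = 12; dotted eighth note = 6; dotted quarter note = 12; thirty-second note = 1; sixteenth = 2; a full eighth-note triplet (3 notes) (three triplet eighths span one quarter) = 8; dotted whole = 48; dotted quarter = 12; quarter tied to eighth (quarter + eighth) = 12.
Sum: 12 + 6 + 12 + 1 + 2 + 8 + 48 + 12 + 12 = 113.
113 ÷ 16 = 7 complete bars with 1 left over.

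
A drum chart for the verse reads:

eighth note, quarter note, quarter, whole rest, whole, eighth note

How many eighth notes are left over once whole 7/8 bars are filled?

One bar of 7/8 = 7 eighth notes.
Working in eighth notes: eighth note = 1; quarter note = 2; quarter = 2; whole rest = 8; whole = 8; eighth note = 1.
Sum: 1 + 2 + 2 + 8 + 8 + 1 = 22.
22 ÷ 7 = 3 complete bars with 1 eighth note remaining.

1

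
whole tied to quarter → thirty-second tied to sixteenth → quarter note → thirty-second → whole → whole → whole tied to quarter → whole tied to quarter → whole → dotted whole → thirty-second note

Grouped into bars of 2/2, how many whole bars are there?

8

One bar of 2/2 = 32 thirty-second notes.
Convert each value to thirty-second notes: whole tied to quarter (whole + quarter) = 40; thirty-second tied to sixteenth (thirty-second + sixteenth) = 3; quarter note = 8; thirty-second = 1; whole = 32; whole = 32; whole tied to quarter (whole + quarter) = 40; whole tied to quarter (whole + quarter) = 40; whole = 32; dotted whole = 48; thirty-second note = 1.
Sum: 40 + 3 + 8 + 1 + 32 + 32 + 40 + 40 + 32 + 48 + 1 = 277.
277 ÷ 32 = 8 complete bars with 21 left over.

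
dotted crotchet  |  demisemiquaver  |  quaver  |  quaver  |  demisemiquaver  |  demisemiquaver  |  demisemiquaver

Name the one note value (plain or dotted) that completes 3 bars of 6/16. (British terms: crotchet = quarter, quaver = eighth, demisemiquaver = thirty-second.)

dotted quarter note

3 bars of 6/16 = 36 thirty-second notes.
Convert each value to thirty-second notes: dotted crotchet = 12; demisemiquaver = 1; quaver = 4; quaver = 4; demisemiquaver = 1; demisemiquaver = 1; demisemiquaver = 1.
Sum: 12 + 1 + 4 + 4 + 1 + 1 + 1 = 24.
Remaining: 36 − 24 = 12 thirty-second notes, which is a dotted quarter note.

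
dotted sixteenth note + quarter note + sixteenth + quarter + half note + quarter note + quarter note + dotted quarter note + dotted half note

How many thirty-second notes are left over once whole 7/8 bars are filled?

5

One bar of 7/8 = 28 thirty-second notes.
Convert each value to thirty-second notes: dotted sixteenth note = 3; quarter note = 8; sixteenth = 2; quarter = 8; half note = 16; quarter note = 8; quarter note = 8; dotted quarter note = 12; dotted half note = 24.
Adding: 3 + 8 + 2 + 8 + 16 + 8 + 8 + 12 + 24 = 89.
89 ÷ 28 = 3 complete bars with 5 thirty-second notes remaining.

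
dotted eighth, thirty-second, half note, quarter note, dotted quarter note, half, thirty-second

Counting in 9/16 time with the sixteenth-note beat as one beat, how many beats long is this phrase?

30

One sixteenth-note beat = 2 thirty-second notes.
In thirty-second notes: dotted eighth = 6; thirty-second = 1; half note = 16; quarter note = 8; dotted quarter note = 12; half = 16; thirty-second = 1.
Altogether 6 + 1 + 16 + 8 + 12 + 16 + 1 = 60.
60 ÷ 2 = 30 beats.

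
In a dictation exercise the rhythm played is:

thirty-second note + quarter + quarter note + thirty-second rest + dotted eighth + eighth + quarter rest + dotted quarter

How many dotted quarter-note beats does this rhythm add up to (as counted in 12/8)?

One dotted quarter-note beat = 12 thirty-second notes.
Working in thirty-second notes: thirty-second note = 1; quarter = 8; quarter note = 8; thirty-second rest = 1; dotted eighth = 6; eighth = 4; quarter rest = 8; dotted quarter = 12.
Total: 1 + 8 + 8 + 1 + 6 + 4 + 8 + 12 = 48.
48 ÷ 12 = 4 beats.

4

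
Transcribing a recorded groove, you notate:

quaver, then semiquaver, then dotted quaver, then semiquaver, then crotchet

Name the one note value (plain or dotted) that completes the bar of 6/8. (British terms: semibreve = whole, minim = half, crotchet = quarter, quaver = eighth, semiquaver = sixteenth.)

sixteenth note

The bar of 6/8 = 12 sixteenth notes.
Convert each value to sixteenth notes: quaver = 2; semiquaver = 1; dotted quaver = 3; semiquaver = 1; crotchet = 4.
Sum: 2 + 1 + 3 + 1 + 4 = 11.
Remaining: 12 − 11 = 1 sixteenth note, which is a sixteenth note.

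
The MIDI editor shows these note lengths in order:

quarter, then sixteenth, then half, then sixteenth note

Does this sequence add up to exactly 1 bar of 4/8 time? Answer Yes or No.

No

One bar of 4/8 = 8 sixteenth notes.
Working in sixteenth notes: quarter = 4; sixteenth = 1; half = 8; sixteenth note = 1.
Adding: 4 + 1 + 8 + 1 = 14.
14 exceeds 8, so the answer is No.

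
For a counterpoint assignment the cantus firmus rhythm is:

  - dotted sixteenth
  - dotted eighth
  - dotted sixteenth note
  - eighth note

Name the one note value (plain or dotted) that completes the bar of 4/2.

The bar of 4/2 = 64 thirty-second notes.
Working in thirty-second notes: dotted sixteenth = 3; dotted eighth = 6; dotted sixteenth note = 3; eighth note = 4.
Altogether 3 + 6 + 3 + 4 = 16.
Remaining: 64 − 16 = 48 thirty-second notes, which is a dotted whole note.

dotted whole note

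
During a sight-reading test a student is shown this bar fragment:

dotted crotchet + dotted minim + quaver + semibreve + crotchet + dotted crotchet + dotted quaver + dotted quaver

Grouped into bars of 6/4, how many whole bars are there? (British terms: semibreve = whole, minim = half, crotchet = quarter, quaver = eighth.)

2

One bar of 6/4 = 24 sixteenth notes.
Express everything in sixteenth notes: dotted crotchet = 6; dotted minim = 12; quaver = 2; semibreve = 16; crotchet = 4; dotted crotchet = 6; dotted quaver = 3; dotted quaver = 3.
Total: 6 + 12 + 2 + 16 + 4 + 6 + 3 + 3 = 52.
52 ÷ 24 = 2 complete bars with 4 left over.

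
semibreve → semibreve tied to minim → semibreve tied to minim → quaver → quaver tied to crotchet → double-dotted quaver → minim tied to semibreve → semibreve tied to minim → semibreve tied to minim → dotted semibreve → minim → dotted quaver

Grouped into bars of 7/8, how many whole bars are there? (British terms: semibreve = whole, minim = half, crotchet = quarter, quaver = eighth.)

13

One bar of 7/8 = 28 thirty-second notes.
Convert each value to thirty-second notes: semibreve = 32; semibreve tied to minim (semibreve + minim) = 48; semibreve tied to minim (semibreve + minim) = 48; quaver = 4; quaver tied to crotchet (quaver + crotchet) = 12; double-dotted quaver = 7; minim tied to semibreve (minim + semibreve) = 48; semibreve tied to minim (semibreve + minim) = 48; semibreve tied to minim (semibreve + minim) = 48; dotted semibreve = 48; minim = 16; dotted quaver = 6.
Adding: 32 + 48 + 48 + 4 + 12 + 7 + 48 + 48 + 48 + 48 + 16 + 6 = 365.
365 ÷ 28 = 13 complete bars with 1 left over.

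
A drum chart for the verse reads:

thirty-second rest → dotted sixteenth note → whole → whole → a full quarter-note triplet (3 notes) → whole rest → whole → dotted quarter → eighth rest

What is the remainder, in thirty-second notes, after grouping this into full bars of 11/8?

One bar of 11/8 = 44 thirty-second notes.
Working in thirty-second notes: thirty-second rest = 1; dotted sixteenth note = 3; whole = 32; whole = 32; a full quarter-note triplet (3 notes) (three triplet quarters span one half) = 16; whole rest = 32; whole = 32; dotted quarter = 12; eighth rest = 4.
Sum: 1 + 3 + 32 + 32 + 16 + 32 + 32 + 12 + 4 = 164.
164 ÷ 44 = 3 complete bars with 32 thirty-second notes remaining.

32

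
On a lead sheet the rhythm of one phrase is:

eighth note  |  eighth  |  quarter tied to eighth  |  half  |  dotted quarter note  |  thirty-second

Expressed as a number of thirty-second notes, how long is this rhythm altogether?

49

Each duration in thirty-second notes: eighth note = 4; eighth = 4; quarter tied to eighth (quarter + eighth) = 12; half = 16; dotted quarter note = 12; thirty-second = 1.
Total: 4 + 4 + 12 + 16 + 12 + 1 = 49 thirty-second notes.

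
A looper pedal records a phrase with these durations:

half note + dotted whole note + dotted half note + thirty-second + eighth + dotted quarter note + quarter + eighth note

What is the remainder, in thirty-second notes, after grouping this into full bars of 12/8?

21

One bar of 12/8 = 48 thirty-second notes.
Each duration in thirty-second notes: half note = 16; dotted whole note = 48; dotted half note = 24; thirty-second = 1; eighth = 4; dotted quarter note = 12; quarter = 8; eighth note = 4.
Altogether 16 + 48 + 24 + 1 + 4 + 12 + 8 + 4 = 117.
117 ÷ 48 = 2 complete bars with 21 thirty-second notes remaining.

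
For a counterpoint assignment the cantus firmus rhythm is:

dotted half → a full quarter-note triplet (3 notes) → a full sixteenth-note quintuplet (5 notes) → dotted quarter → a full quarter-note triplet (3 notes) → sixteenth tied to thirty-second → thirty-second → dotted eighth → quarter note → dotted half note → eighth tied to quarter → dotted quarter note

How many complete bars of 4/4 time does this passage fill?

4

One bar of 4/4 = 32 thirty-second notes.
Working in thirty-second notes: dotted half = 24; a full quarter-note triplet (3 notes) (three triplet quarters span one half) = 16; a full sixteenth-note quintuplet (5 notes) (five quintuplet sixteenths span one quarter) = 8; dotted quarter = 12; a full quarter-note triplet (3 notes) (three triplet quarters span one half) = 16; sixteenth tied to thirty-second (sixteenth + thirty-second) = 3; thirty-second = 1; dotted eighth = 6; quarter note = 8; dotted half note = 24; eighth tied to quarter (eighth + quarter) = 12; dotted quarter note = 12.
Altogether 24 + 16 + 8 + 12 + 16 + 3 + 1 + 6 + 8 + 24 + 12 + 12 = 142.
142 ÷ 32 = 4 complete bars with 14 left over.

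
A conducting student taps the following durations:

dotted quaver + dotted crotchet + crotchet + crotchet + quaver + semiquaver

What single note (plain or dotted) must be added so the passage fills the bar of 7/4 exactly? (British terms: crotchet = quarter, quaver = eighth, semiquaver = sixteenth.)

half note

The bar of 7/4 = 28 sixteenth notes.
Express everything in sixteenth notes: dotted quaver = 3; dotted crotchet = 6; crotchet = 4; crotchet = 4; quaver = 2; semiquaver = 1.
Total: 3 + 6 + 4 + 4 + 2 + 1 = 20.
Remaining: 28 − 20 = 8 sixteenth notes, which is a half note.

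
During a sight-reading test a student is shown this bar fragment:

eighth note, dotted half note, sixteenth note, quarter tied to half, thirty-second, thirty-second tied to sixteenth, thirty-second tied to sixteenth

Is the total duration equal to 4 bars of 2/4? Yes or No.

No

One bar of 2/4 = 16 thirty-second notes, so 4 bars = 64.
Convert each value to thirty-second notes: eighth note = 4; dotted half note = 24; sixteenth note = 2; quarter tied to half (quarter + half) = 24; thirty-second = 1; thirty-second tied to sixteenth (thirty-second + sixteenth) = 3; thirty-second tied to sixteenth (thirty-second + sixteenth) = 3.
Adding: 4 + 24 + 2 + 24 + 1 + 3 + 3 = 61.
61 falls short of 64, so the answer is No.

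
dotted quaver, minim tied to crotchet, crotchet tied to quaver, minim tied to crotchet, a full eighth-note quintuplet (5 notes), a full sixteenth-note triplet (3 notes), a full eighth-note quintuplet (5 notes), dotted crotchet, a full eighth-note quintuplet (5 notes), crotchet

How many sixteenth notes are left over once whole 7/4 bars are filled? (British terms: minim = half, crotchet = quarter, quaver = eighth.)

One bar of 7/4 = 28 sixteenth notes.
Each duration in sixteenth notes: dotted quaver = 3; minim tied to crotchet (minim + crotchet) = 12; crotchet tied to quaver (crotchet + quaver) = 6; minim tied to crotchet (minim + crotchet) = 12; a full eighth-note quintuplet (5 notes) (five quintuplet eighths span one half) = 8; a full sixteenth-note triplet (3 notes) (three triplet sixteenths span one eighth) = 2; a full eighth-note quintuplet (5 notes) (five quintuplet eighths span one half) = 8; dotted crotchet = 6; a full eighth-note quintuplet (5 notes) (five quintuplet eighths span one half) = 8; crotchet = 4.
Altogether 3 + 12 + 6 + 12 + 8 + 2 + 8 + 6 + 8 + 4 = 69.
69 ÷ 28 = 2 complete bars with 13 sixteenth notes remaining.

13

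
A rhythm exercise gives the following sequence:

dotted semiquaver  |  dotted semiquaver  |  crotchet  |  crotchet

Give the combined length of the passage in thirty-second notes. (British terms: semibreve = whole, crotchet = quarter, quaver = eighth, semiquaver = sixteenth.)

Convert each value to thirty-second notes: dotted semiquaver = 3; dotted semiquaver = 3; crotchet = 8; crotchet = 8.
Adding: 3 + 3 + 8 + 8 = 22 thirty-second notes.

22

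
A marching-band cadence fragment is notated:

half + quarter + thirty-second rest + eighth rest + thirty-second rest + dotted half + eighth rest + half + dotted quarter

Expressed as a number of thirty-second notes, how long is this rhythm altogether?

86

Convert each value to thirty-second notes: half = 16; quarter = 8; thirty-second rest = 1; eighth rest = 4; thirty-second rest = 1; dotted half = 24; eighth rest = 4; half = 16; dotted quarter = 12.
Altogether 16 + 8 + 1 + 4 + 1 + 24 + 4 + 16 + 12 = 86 thirty-second notes.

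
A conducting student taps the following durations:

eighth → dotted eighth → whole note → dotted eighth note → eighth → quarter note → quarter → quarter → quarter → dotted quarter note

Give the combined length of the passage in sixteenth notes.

48

Working in sixteenth notes: eighth = 2; dotted eighth = 3; whole note = 16; dotted eighth note = 3; eighth = 2; quarter note = 4; quarter = 4; quarter = 4; quarter = 4; dotted quarter note = 6.
Altogether 2 + 3 + 16 + 3 + 2 + 4 + 4 + 4 + 4 + 6 = 48 sixteenth notes.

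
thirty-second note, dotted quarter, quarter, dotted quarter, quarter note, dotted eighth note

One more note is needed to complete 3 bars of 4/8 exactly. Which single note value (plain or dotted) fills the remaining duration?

thirty-second note

3 bars of 4/8 = 48 thirty-second notes.
Each duration in thirty-second notes: thirty-second note = 1; dotted quarter = 12; quarter = 8; dotted quarter = 12; quarter note = 8; dotted eighth note = 6.
Altogether 1 + 12 + 8 + 12 + 8 + 6 = 47.
Remaining: 48 − 47 = 1 thirty-second note, which is a thirty-second note.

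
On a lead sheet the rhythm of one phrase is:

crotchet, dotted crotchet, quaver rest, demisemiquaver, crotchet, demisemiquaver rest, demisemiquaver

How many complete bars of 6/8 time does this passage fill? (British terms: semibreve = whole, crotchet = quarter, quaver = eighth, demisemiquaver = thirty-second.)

One bar of 6/8 = 24 thirty-second notes.
Express everything in thirty-second notes: crotchet = 8; dotted crotchet = 12; quaver rest = 4; demisemiquaver = 1; crotchet = 8; demisemiquaver rest = 1; demisemiquaver = 1.
Altogether 8 + 12 + 4 + 1 + 8 + 1 + 1 = 35.
35 ÷ 24 = 1 complete bar with 11 left over.

1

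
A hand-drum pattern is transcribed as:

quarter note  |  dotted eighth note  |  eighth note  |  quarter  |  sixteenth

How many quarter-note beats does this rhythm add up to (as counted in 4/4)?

One quarter-note beat = 4 sixteenth notes.
Express everything in sixteenth notes: quarter note = 4; dotted eighth note = 3; eighth note = 2; quarter = 4; sixteenth = 1.
Total: 4 + 3 + 2 + 4 + 1 = 14.
14 ÷ 4 = 3.5 beats.

3.5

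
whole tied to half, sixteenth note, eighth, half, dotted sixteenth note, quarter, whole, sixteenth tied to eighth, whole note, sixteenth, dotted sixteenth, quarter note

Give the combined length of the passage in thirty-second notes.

Convert each value to thirty-second notes: whole tied to half (whole + half) = 48; sixteenth note = 2; eighth = 4; half = 16; dotted sixteenth note = 3; quarter = 8; whole = 32; sixteenth tied to eighth (sixteenth + eighth) = 6; whole note = 32; sixteenth = 2; dotted sixteenth = 3; quarter note = 8.
Altogether 48 + 2 + 4 + 16 + 3 + 8 + 32 + 6 + 32 + 2 + 3 + 8 = 164 thirty-second notes.

164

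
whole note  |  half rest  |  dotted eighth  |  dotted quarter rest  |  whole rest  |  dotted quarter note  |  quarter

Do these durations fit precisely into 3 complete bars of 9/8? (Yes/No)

No

One bar of 9/8 = 18 sixteenth notes, so 3 bars = 54.
Express everything in sixteenth notes: whole note = 16; half rest = 8; dotted eighth = 3; dotted quarter rest = 6; whole rest = 16; dotted quarter note = 6; quarter = 4.
Altogether 16 + 8 + 3 + 6 + 16 + 6 + 4 = 59.
59 exceeds 54, so the answer is No.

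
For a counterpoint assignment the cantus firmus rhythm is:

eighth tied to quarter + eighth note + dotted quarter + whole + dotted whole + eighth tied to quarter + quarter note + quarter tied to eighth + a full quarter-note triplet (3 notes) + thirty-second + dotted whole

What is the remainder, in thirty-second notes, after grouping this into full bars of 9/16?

One bar of 9/16 = 18 thirty-second notes.
Express everything in thirty-second notes: eighth tied to quarter (eighth + quarter) = 12; eighth note = 4; dotted quarter = 12; whole = 32; dotted whole = 48; eighth tied to quarter (eighth + quarter) = 12; quarter note = 8; quarter tied to eighth (quarter + eighth) = 12; a full quarter-note triplet (3 notes) (three triplet quarters span one half) = 16; thirty-second = 1; dotted whole = 48.
Total: 12 + 4 + 12 + 32 + 48 + 12 + 8 + 12 + 16 + 1 + 48 = 205.
205 ÷ 18 = 11 complete bars with 7 thirty-second notes remaining.

7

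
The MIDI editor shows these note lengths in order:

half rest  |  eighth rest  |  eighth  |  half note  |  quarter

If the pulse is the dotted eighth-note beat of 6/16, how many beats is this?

8

One dotted eighth-note beat = 3 sixteenth notes.
Convert each value to sixteenth notes: half rest = 8; eighth rest = 2; eighth = 2; half note = 8; quarter = 4.
Sum: 8 + 2 + 2 + 8 + 4 = 24.
24 ÷ 3 = 8 beats.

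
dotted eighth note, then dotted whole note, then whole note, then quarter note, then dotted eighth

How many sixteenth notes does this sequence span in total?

Express everything in sixteenth notes: dotted eighth note = 3; dotted whole note = 24; whole note = 16; quarter note = 4; dotted eighth = 3.
Altogether 3 + 24 + 16 + 4 + 3 = 50 sixteenth notes.

50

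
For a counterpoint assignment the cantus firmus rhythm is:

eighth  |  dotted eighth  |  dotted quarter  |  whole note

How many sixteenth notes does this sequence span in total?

27

Express everything in sixteenth notes: eighth = 2; dotted eighth = 3; dotted quarter = 6; whole note = 16.
Sum: 2 + 3 + 6 + 16 = 27 sixteenth notes.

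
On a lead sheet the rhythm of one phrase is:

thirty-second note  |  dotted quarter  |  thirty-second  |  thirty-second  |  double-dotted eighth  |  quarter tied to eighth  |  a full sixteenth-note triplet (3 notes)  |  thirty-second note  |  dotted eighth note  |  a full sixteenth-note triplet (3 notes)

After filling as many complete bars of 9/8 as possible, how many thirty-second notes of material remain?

One bar of 9/8 = 36 thirty-second notes.
Working in thirty-second notes: thirty-second note = 1; dotted quarter = 12; thirty-second = 1; thirty-second = 1; double-dotted eighth = 7; quarter tied to eighth (quarter + eighth) = 12; a full sixteenth-note triplet (3 notes) (three triplet sixteenths span one eighth) = 4; thirty-second note = 1; dotted eighth note = 6; a full sixteenth-note triplet (3 notes) (three triplet sixteenths span one eighth) = 4.
Total: 1 + 12 + 1 + 1 + 7 + 12 + 4 + 1 + 6 + 4 = 49.
49 ÷ 36 = 1 complete bar with 13 thirty-second notes remaining.

13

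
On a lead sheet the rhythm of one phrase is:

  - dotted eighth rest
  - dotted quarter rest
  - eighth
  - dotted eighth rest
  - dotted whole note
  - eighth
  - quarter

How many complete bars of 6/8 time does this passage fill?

3

One bar of 6/8 = 12 sixteenth notes.
Each duration in sixteenth notes: dotted eighth rest = 3; dotted quarter rest = 6; eighth = 2; dotted eighth rest = 3; dotted whole note = 24; eighth = 2; quarter = 4.
Altogether 3 + 6 + 2 + 3 + 24 + 2 + 4 = 44.
44 ÷ 12 = 3 complete bars with 8 left over.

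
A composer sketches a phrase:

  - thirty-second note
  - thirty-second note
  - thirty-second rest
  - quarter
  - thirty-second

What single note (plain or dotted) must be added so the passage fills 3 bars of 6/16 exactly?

3 bars of 6/16 = 36 thirty-second notes.
In thirty-second notes: thirty-second note = 1; thirty-second note = 1; thirty-second rest = 1; quarter = 8; thirty-second = 1.
Altogether 1 + 1 + 1 + 8 + 1 = 12.
Remaining: 36 − 12 = 24 thirty-second notes, which is a dotted half note.

dotted half note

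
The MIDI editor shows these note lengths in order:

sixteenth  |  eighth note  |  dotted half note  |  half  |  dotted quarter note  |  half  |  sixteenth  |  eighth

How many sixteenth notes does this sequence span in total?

Each duration in sixteenth notes: sixteenth = 1; eighth note = 2; dotted half note = 12; half = 8; dotted quarter note = 6; half = 8; sixteenth = 1; eighth = 2.
Sum: 1 + 2 + 12 + 8 + 6 + 8 + 1 + 2 = 40 sixteenth notes.

40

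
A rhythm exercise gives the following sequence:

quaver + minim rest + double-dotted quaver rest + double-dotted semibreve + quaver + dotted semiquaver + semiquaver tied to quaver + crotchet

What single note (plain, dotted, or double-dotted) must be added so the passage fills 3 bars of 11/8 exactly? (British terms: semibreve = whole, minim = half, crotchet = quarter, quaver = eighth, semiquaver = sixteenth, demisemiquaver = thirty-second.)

3 bars of 11/8 = 132 thirty-second notes.
Each duration in thirty-second notes: quaver = 4; minim rest = 16; double-dotted quaver rest = 7; double-dotted semibreve = 56; quaver = 4; dotted semiquaver = 3; semiquaver tied to quaver (semiquaver + quaver) = 6; crotchet = 8.
Total: 4 + 16 + 7 + 56 + 4 + 3 + 6 + 8 = 104.
Remaining: 132 − 104 = 28 thirty-second notes, which is a double-dotted half note.

double-dotted half note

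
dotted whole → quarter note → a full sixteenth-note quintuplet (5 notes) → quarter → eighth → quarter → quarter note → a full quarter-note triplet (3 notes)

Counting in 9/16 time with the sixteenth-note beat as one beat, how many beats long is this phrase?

54

One sixteenth-note beat = 2 thirty-second notes.
Working in thirty-second notes: dotted whole = 48; quarter note = 8; a full sixteenth-note quintuplet (5 notes) (five quintuplet sixteenths span one quarter) = 8; quarter = 8; eighth = 4; quarter = 8; quarter note = 8; a full quarter-note triplet (3 notes) (three triplet quarters span one half) = 16.
Altogether 48 + 8 + 8 + 8 + 4 + 8 + 8 + 16 = 108.
108 ÷ 2 = 54 beats.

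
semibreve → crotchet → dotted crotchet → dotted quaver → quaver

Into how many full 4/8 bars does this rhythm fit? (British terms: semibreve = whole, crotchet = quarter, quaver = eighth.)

One bar of 4/8 = 8 sixteenth notes.
Express everything in sixteenth notes: semibreve = 16; crotchet = 4; dotted crotchet = 6; dotted quaver = 3; quaver = 2.
Total: 16 + 4 + 6 + 3 + 2 = 31.
31 ÷ 8 = 3 complete bars with 7 left over.

3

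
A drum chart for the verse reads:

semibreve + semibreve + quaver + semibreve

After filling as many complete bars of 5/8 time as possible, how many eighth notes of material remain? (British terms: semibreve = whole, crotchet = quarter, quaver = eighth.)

0

One bar of 5/8 = 5 eighth notes.
In eighth notes: semibreve = 8; semibreve = 8; quaver = 1; semibreve = 8.
Adding: 8 + 8 + 1 + 8 = 25.
25 ÷ 5 = 5 complete bars with 0 eighth notes remaining.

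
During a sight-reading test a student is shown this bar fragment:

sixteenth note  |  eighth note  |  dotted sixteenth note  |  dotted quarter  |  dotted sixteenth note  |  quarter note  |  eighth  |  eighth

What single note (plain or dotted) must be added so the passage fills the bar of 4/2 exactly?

dotted half note

The bar of 4/2 = 64 thirty-second notes.
Convert each value to thirty-second notes: sixteenth note = 2; eighth note = 4; dotted sixteenth note = 3; dotted quarter = 12; dotted sixteenth note = 3; quarter note = 8; eighth = 4; eighth = 4.
Total: 2 + 4 + 3 + 12 + 3 + 8 + 4 + 4 = 40.
Remaining: 64 − 40 = 24 thirty-second notes, which is a dotted half note.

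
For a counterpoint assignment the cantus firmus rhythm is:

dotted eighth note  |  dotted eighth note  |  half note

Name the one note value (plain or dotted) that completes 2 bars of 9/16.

2 bars of 9/16 = 18 sixteenth notes.
Express everything in sixteenth notes: dotted eighth note = 3; dotted eighth note = 3; half note = 8.
Sum: 3 + 3 + 8 = 14.
Remaining: 18 − 14 = 4 sixteenth notes, which is a quarter note.

quarter note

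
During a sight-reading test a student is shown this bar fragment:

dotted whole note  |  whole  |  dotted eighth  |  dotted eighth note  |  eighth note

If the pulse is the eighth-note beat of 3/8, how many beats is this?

One eighth-note beat = 2 sixteenth notes.
Working in sixteenth notes: dotted whole note = 24; whole = 16; dotted eighth = 3; dotted eighth note = 3; eighth note = 2.
Adding: 24 + 16 + 3 + 3 + 2 = 48.
48 ÷ 2 = 24 beats.

24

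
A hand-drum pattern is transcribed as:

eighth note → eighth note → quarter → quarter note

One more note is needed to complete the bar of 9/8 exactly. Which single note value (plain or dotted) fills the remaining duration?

dotted quarter note

The bar of 9/8 = 9 eighth notes.
Each duration in eighth notes: eighth note = 1; eighth note = 1; quarter = 2; quarter note = 2.
Sum: 1 + 1 + 2 + 2 = 6.
Remaining: 9 − 6 = 3 eighth notes, which is a dotted quarter note.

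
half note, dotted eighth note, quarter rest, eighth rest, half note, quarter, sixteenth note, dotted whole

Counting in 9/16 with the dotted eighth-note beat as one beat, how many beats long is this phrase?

One dotted eighth-note beat = 3 sixteenth notes.
Convert each value to sixteenth notes: half note = 8; dotted eighth note = 3; quarter rest = 4; eighth rest = 2; half note = 8; quarter = 4; sixteenth note = 1; dotted whole = 24.
Adding: 8 + 3 + 4 + 2 + 8 + 4 + 1 + 24 = 54.
54 ÷ 3 = 18 beats.

18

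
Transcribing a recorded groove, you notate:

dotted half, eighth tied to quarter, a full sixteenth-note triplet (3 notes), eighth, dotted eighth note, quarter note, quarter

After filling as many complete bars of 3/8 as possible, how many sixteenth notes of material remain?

One bar of 3/8 = 6 sixteenth notes.
Express everything in sixteenth notes: dotted half = 12; eighth tied to quarter (eighth + quarter) = 6; a full sixteenth-note triplet (3 notes) (three triplet sixteenths span one eighth) = 2; eighth = 2; dotted eighth note = 3; quarter note = 4; quarter = 4.
Adding: 12 + 6 + 2 + 2 + 3 + 4 + 4 = 33.
33 ÷ 6 = 5 complete bars with 3 sixteenth notes remaining.

3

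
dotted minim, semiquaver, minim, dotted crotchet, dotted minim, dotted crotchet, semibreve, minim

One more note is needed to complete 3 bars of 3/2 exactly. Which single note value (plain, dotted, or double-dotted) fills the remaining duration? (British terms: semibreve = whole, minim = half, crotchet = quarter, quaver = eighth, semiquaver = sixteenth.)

3 bars of 3/2 = 72 sixteenth notes.
Convert each value to sixteenth notes: dotted minim = 12; semiquaver = 1; minim = 8; dotted crotchet = 6; dotted minim = 12; dotted crotchet = 6; semibreve = 16; minim = 8.
Adding: 12 + 1 + 8 + 6 + 12 + 6 + 16 + 8 = 69.
Remaining: 72 − 69 = 3 sixteenth notes, which is a dotted eighth note.

dotted eighth note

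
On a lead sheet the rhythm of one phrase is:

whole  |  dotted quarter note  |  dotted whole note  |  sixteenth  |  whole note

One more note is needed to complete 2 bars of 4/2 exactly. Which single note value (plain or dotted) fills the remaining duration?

sixteenth note

2 bars of 4/2 = 64 sixteenth notes.
Each duration in sixteenth notes: whole = 16; dotted quarter note = 6; dotted whole note = 24; sixteenth = 1; whole note = 16.
Adding: 16 + 6 + 24 + 1 + 16 = 63.
Remaining: 64 − 63 = 1 sixteenth note, which is a sixteenth note.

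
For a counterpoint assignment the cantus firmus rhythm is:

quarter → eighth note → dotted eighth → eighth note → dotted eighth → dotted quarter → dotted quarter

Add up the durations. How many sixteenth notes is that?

Working in sixteenth notes: quarter = 4; eighth note = 2; dotted eighth = 3; eighth note = 2; dotted eighth = 3; dotted quarter = 6; dotted quarter = 6.
Total: 4 + 2 + 3 + 2 + 3 + 6 + 6 = 26 sixteenth notes.

26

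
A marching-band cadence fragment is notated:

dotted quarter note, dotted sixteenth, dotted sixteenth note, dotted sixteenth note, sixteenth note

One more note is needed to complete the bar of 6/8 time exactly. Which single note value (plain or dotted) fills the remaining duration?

thirty-second note

The bar of 6/8 = 24 thirty-second notes.
In thirty-second notes: dotted quarter note = 12; dotted sixteenth = 3; dotted sixteenth note = 3; dotted sixteenth note = 3; sixteenth note = 2.
Altogether 12 + 3 + 3 + 3 + 2 = 23.
Remaining: 24 − 23 = 1 thirty-second note, which is a thirty-second note.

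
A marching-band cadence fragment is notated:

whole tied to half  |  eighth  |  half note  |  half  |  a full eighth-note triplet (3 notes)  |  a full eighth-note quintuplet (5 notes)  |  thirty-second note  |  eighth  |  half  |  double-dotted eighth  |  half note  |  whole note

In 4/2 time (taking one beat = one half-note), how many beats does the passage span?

11.5

One half-note beat = 16 thirty-second notes.
Each duration in thirty-second notes: whole tied to half (whole + half) = 48; eighth = 4; half note = 16; half = 16; a full eighth-note triplet (3 notes) (three triplet eighths span one quarter) = 8; a full eighth-note quintuplet (5 notes) (five quintuplet eighths span one half) = 16; thirty-second note = 1; eighth = 4; half = 16; double-dotted eighth = 7; half note = 16; whole note = 32.
Adding: 48 + 4 + 16 + 16 + 8 + 16 + 1 + 4 + 16 + 7 + 16 + 32 = 184.
184 ÷ 16 = 11.5 beats.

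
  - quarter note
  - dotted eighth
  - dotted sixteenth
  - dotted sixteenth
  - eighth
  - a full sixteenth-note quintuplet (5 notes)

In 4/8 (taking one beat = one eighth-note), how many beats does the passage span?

8

One eighth-note beat = 4 thirty-second notes.
Working in thirty-second notes: quarter note = 8; dotted eighth = 6; dotted sixteenth = 3; dotted sixteenth = 3; eighth = 4; a full sixteenth-note quintuplet (5 notes) (five quintuplet sixteenths span one quarter) = 8.
Adding: 8 + 6 + 3 + 3 + 4 + 8 = 32.
32 ÷ 4 = 8 beats.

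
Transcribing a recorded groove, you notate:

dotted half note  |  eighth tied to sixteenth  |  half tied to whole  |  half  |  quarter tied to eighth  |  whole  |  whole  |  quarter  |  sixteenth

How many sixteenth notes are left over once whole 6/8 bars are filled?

One bar of 6/8 = 12 sixteenth notes.
In sixteenth notes: dotted half note = 12; eighth tied to sixteenth (eighth + sixteenth) = 3; half tied to whole (half + whole) = 24; half = 8; quarter tied to eighth (quarter + eighth) = 6; whole = 16; whole = 16; quarter = 4; sixteenth = 1.
Adding: 12 + 3 + 24 + 8 + 6 + 16 + 16 + 4 + 1 = 90.
90 ÷ 12 = 7 complete bars with 6 sixteenth notes remaining.

6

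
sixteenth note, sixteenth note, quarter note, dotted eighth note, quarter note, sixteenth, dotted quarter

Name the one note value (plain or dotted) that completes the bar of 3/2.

The bar of 3/2 = 24 sixteenth notes.
Working in sixteenth notes: sixteenth note = 1; sixteenth note = 1; quarter note = 4; dotted eighth note = 3; quarter note = 4; sixteenth = 1; dotted quarter = 6.
Total: 1 + 1 + 4 + 3 + 4 + 1 + 6 = 20.
Remaining: 24 − 20 = 4 sixteenth notes, which is a quarter note.

quarter note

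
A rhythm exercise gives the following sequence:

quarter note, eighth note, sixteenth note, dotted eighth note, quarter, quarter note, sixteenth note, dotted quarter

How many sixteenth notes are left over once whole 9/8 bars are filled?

7

One bar of 9/8 = 18 sixteenth notes.
Express everything in sixteenth notes: quarter note = 4; eighth note = 2; sixteenth note = 1; dotted eighth note = 3; quarter = 4; quarter note = 4; sixteenth note = 1; dotted quarter = 6.
Sum: 4 + 2 + 1 + 3 + 4 + 4 + 1 + 6 = 25.
25 ÷ 18 = 1 complete bar with 7 sixteenth notes remaining.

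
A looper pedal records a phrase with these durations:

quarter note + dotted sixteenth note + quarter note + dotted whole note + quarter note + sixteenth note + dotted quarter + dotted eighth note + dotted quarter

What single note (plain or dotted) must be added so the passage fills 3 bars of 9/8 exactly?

3 bars of 9/8 = 108 thirty-second notes.
In thirty-second notes: quarter note = 8; dotted sixteenth note = 3; quarter note = 8; dotted whole note = 48; quarter note = 8; sixteenth note = 2; dotted quarter = 12; dotted eighth note = 6; dotted quarter = 12.
Total: 8 + 3 + 8 + 48 + 8 + 2 + 12 + 6 + 12 = 107.
Remaining: 108 − 107 = 1 thirty-second note, which is a thirty-second note.

thirty-second note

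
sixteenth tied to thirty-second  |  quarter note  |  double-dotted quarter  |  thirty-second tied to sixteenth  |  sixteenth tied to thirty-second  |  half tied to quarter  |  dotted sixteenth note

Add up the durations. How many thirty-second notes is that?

58

Working in thirty-second notes: sixteenth tied to thirty-second (sixteenth + thirty-second) = 3; quarter note = 8; double-dotted quarter = 14; thirty-second tied to sixteenth (thirty-second + sixteenth) = 3; sixteenth tied to thirty-second (sixteenth + thirty-second) = 3; half tied to quarter (half + quarter) = 24; dotted sixteenth note = 3.
Adding: 3 + 8 + 14 + 3 + 3 + 24 + 3 = 58 thirty-second notes.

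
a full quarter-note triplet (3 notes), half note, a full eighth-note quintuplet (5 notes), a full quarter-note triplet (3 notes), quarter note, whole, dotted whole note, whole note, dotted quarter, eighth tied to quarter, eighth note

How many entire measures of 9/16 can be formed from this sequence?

One bar of 9/16 = 9 sixteenth notes.
Working in sixteenth notes: a full quarter-note triplet (3 notes) (three triplet quarters span one half) = 8; half note = 8; a full eighth-note quintuplet (5 notes) (five quintuplet eighths span one half) = 8; a full quarter-note triplet (3 notes) (three triplet quarters span one half) = 8; quarter note = 4; whole = 16; dotted whole note = 24; whole note = 16; dotted quarter = 6; eighth tied to quarter (eighth + quarter) = 6; eighth note = 2.
Adding: 8 + 8 + 8 + 8 + 4 + 16 + 24 + 16 + 6 + 6 + 2 = 106.
106 ÷ 9 = 11 complete bars with 7 left over.

11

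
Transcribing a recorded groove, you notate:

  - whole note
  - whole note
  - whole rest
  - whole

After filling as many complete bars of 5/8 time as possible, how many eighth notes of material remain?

One bar of 5/8 = 5 eighth notes.
Each duration in eighth notes: whole note = 8; whole note = 8; whole rest = 8; whole = 8.
Adding: 8 + 8 + 8 + 8 = 32.
32 ÷ 5 = 6 complete bars with 2 eighth notes remaining.

2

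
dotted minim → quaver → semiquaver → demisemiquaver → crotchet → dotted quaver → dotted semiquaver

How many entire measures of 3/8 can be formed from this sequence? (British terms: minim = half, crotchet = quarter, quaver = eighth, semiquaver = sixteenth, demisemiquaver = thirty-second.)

4

One bar of 3/8 = 12 thirty-second notes.
Working in thirty-second notes: dotted minim = 24; quaver = 4; semiquaver = 2; demisemiquaver = 1; crotchet = 8; dotted quaver = 6; dotted semiquaver = 3.
Altogether 24 + 4 + 2 + 1 + 8 + 6 + 3 = 48.
48 ÷ 12 = 4 complete bars with 0 left over.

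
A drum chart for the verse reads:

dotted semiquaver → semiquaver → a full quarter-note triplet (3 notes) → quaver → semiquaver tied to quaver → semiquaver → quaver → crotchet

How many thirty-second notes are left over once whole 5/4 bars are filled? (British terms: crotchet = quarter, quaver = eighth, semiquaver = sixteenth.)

One bar of 5/4 = 40 thirty-second notes.
Express everything in thirty-second notes: dotted semiquaver = 3; semiquaver = 2; a full quarter-note triplet (3 notes) (three triplet quarters span one half) = 16; quaver = 4; semiquaver tied to quaver (semiquaver + quaver) = 6; semiquaver = 2; quaver = 4; crotchet = 8.
Sum: 3 + 2 + 16 + 4 + 6 + 2 + 4 + 8 = 45.
45 ÷ 40 = 1 complete bar with 5 thirty-second notes remaining.

5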